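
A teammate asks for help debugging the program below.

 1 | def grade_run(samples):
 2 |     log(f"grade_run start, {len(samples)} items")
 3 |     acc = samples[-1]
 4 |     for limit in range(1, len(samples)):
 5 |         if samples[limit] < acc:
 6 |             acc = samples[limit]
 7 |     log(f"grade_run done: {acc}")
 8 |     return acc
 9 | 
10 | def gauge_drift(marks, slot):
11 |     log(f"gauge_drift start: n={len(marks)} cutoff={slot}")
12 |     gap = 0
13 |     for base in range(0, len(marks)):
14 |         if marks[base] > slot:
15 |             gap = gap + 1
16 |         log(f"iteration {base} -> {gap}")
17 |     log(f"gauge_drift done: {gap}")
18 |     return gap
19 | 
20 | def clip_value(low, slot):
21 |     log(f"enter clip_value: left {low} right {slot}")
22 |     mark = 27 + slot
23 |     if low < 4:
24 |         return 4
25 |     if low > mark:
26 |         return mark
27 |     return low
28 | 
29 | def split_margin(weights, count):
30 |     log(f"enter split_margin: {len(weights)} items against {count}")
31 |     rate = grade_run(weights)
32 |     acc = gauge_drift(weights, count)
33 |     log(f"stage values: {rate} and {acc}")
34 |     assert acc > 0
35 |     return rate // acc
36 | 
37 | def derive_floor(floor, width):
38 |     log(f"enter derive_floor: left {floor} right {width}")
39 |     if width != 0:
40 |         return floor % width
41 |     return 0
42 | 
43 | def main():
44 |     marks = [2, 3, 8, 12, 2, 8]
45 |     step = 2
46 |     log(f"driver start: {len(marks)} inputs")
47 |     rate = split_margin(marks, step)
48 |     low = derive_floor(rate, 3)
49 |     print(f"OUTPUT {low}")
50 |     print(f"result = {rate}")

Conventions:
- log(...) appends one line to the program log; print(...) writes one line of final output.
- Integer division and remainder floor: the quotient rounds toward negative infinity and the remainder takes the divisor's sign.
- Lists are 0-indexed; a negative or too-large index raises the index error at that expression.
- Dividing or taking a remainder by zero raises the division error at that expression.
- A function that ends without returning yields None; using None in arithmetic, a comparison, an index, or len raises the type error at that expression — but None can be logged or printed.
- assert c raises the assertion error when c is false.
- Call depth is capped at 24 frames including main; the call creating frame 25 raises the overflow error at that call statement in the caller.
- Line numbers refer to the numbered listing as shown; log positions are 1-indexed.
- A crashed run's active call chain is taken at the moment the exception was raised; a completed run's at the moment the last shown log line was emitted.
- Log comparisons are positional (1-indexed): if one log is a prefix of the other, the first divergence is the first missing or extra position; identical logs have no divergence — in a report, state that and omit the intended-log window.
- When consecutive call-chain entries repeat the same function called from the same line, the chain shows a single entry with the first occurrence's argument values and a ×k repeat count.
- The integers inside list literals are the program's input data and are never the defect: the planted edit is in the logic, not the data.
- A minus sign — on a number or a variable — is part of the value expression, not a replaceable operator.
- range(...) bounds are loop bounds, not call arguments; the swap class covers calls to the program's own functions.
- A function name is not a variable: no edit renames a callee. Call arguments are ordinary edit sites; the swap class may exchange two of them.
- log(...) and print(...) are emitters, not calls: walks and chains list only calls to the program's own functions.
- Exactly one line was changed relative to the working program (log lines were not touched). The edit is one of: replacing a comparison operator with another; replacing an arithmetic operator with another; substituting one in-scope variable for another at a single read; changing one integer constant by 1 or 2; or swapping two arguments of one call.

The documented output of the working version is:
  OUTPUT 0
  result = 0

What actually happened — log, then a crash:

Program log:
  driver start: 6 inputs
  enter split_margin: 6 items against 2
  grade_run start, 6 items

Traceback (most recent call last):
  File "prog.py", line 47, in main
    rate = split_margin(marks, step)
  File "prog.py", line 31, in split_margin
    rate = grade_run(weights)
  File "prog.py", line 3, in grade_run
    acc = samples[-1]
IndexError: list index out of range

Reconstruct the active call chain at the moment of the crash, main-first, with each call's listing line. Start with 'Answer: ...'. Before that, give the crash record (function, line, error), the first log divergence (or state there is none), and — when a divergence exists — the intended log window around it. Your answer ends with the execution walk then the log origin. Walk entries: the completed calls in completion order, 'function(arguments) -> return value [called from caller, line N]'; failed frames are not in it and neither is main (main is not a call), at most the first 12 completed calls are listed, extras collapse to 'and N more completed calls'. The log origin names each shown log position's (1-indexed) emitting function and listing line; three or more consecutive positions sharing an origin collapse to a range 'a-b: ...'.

Answer: main -> split_margin (called at line 47) -> grade_run (called at line 31).
Key observation: The faulty run's log stops after 3 lines; the working version's next line would be 'grade_run done: 2'.
Crash: grade_run, line 3, IndexError.
First divergence: position 4 (shown log ended at 3 lines; the working version continues: 'grade_run done: 2').
Intended log window:
  2: enter split_margin: 6 items against 2
  3: grade_run start, 6 items
  4: grade_run done: 2
  5: gauge_drift start: n=6 cutoff=2
Execution walk:
  (no call completed)
Log line origins:
  1 — main, line 46
  2 — split_margin, line 30
  3 — grade_run, line 2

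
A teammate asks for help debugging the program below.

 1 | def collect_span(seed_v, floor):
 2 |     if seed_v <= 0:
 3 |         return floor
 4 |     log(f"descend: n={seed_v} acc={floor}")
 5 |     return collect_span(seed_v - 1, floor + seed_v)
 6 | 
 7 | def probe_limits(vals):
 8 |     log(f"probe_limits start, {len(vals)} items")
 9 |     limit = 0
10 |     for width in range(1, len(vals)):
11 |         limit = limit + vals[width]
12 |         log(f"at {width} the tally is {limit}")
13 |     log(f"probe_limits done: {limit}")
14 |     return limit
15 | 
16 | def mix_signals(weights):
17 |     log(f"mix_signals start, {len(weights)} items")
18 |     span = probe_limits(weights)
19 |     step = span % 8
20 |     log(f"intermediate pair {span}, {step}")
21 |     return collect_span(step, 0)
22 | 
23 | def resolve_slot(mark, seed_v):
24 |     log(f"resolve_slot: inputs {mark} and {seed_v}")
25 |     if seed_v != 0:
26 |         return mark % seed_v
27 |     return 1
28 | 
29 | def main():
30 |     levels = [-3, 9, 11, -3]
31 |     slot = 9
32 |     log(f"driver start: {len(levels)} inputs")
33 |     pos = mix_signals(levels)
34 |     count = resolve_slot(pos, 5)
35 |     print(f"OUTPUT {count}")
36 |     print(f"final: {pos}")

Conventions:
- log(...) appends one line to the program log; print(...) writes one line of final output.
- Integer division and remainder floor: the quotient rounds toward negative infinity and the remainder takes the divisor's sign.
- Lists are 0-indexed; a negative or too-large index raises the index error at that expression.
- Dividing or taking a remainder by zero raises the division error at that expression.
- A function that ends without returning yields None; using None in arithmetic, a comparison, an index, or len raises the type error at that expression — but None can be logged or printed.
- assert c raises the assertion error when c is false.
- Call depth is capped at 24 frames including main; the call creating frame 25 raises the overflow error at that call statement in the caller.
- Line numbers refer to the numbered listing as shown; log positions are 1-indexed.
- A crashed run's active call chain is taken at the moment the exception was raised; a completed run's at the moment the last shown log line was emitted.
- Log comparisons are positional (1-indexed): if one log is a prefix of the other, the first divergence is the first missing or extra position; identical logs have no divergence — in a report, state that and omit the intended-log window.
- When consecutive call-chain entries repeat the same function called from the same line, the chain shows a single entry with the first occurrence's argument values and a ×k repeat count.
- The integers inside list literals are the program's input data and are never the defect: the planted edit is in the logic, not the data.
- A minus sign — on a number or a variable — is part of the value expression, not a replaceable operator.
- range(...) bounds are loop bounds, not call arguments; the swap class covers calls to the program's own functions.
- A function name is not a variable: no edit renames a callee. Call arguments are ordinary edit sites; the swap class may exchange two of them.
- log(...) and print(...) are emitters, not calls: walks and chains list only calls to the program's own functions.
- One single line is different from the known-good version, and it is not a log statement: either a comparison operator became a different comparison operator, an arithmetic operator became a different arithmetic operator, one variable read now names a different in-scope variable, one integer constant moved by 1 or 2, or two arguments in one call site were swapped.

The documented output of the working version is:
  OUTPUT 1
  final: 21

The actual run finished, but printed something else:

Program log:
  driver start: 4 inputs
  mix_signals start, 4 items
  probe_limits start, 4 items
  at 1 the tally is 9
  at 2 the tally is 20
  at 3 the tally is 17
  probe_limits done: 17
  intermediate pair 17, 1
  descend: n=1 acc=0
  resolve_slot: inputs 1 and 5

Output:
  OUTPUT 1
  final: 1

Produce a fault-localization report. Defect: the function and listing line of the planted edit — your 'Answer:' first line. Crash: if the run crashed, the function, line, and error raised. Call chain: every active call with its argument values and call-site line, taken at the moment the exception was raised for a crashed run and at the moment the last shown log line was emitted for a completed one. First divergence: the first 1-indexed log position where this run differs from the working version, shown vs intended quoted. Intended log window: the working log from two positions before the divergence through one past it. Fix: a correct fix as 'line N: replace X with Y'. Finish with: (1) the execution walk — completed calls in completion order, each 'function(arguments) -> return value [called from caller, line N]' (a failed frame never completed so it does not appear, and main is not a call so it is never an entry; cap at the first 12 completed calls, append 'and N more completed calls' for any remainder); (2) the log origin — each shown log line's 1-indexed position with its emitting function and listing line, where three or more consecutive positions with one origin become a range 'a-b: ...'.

Answer: the defect is in probe_limits at line 10.
Key observation: The log first diverges at position 4: the faulty run prints 'at 1 the tally is 9' where the working version prints 'at 0 the tally is -3'.
Call chain: main -> resolve_slot(1, 5) (called at line 34).
First divergence: position 4; shown 'at 1 the tally is 9' vs intended 'at 0 the tally is -3'.
Intended log window:
  2: mix_signals start, 4 items
  3: probe_limits start, 4 items
  4: at 0 the tally is -3
  5: at 1 the tally is 6
Execution walk:
  probe_limits([-3, 9, 11, -3]) -> 17  [called from mix_signals, line 18]
  collect_span(0, 1) -> 1  [called from collect_span, line 5]
  collect_span(1, 0) -> 1  [called from mix_signals, line 21]
  mix_signals([-3, 9, 11, -3]) -> 1  [called from main, line 33]
  resolve_slot(1, 5) -> 1  [called from main, line 34]
Log origins:
  1: emitted by main (line 32)
  2: emitted by mix_signals (line 17)
  3: emitted by probe_limits (line 8)
  4-6: emitted by probe_limits (line 12)
  7: emitted by probe_limits (line 13)
  8: emitted by mix_signals (line 20)
  9: emitted by collect_span (line 4)
  10: emitted by resolve_slot (line 24)
A correct fix: line 10: replace `1` with `0`.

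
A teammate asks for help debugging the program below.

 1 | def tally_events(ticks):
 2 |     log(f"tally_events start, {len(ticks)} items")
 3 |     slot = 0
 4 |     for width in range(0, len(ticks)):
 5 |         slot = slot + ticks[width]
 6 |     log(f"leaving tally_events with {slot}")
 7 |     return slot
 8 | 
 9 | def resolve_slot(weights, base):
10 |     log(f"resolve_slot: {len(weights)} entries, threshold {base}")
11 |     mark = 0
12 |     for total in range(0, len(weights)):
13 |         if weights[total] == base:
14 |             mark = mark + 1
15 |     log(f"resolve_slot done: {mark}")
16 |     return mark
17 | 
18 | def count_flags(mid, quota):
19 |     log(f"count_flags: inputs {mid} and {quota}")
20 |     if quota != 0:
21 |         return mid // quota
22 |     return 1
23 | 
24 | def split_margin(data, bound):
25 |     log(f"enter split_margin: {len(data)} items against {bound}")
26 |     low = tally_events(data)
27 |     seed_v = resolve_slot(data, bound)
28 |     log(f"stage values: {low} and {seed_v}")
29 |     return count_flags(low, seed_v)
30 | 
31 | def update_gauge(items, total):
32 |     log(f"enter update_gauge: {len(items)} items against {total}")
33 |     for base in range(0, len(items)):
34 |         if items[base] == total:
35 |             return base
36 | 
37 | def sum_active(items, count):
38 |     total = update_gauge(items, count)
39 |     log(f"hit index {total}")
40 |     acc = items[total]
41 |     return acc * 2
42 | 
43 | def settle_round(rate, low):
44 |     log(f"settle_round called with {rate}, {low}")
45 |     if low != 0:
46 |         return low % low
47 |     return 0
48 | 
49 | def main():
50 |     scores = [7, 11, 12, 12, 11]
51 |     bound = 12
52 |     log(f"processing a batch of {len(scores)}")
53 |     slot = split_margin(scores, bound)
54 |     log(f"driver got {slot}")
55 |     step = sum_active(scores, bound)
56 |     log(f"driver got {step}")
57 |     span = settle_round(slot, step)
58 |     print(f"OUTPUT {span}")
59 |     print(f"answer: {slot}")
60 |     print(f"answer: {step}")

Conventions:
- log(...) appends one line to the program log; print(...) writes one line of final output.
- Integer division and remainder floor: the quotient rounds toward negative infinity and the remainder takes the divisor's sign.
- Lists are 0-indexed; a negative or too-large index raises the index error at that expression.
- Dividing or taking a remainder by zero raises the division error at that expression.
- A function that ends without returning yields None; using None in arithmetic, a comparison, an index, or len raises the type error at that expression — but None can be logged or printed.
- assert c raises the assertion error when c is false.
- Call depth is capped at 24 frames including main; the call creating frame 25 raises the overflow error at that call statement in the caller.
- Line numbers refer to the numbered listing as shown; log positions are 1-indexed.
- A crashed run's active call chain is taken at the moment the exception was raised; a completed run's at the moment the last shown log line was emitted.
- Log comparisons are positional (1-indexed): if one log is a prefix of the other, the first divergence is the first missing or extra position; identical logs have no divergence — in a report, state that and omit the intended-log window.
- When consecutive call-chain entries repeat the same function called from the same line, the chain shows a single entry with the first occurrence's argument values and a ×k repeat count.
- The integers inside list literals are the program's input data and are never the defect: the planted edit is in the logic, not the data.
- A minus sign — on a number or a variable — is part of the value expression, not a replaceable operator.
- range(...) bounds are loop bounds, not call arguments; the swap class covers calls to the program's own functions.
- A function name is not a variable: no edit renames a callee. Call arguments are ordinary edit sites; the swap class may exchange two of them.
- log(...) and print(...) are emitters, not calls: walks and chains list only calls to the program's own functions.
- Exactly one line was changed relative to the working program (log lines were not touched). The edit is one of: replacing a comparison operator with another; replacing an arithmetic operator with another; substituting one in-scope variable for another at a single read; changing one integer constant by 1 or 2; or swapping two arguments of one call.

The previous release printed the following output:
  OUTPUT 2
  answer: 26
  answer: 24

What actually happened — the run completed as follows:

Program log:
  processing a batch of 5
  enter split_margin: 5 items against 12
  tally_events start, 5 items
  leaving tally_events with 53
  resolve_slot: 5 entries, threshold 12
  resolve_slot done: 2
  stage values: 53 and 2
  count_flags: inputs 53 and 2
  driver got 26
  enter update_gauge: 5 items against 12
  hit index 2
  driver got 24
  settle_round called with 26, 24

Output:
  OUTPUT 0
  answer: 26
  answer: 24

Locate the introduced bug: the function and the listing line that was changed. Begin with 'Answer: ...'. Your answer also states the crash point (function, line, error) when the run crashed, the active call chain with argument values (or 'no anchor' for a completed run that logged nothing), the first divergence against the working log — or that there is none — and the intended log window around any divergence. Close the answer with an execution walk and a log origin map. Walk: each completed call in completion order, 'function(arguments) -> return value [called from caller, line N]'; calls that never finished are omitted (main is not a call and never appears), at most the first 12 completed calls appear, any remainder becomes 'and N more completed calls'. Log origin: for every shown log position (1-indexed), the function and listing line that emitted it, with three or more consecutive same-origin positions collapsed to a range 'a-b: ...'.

Answer: the defect is in settle_round at line 46.
Key observation: Log streams are identical — the defect surfaces only in the printed output.
Call chain: main -> settle_round(26, 24) (called at line 57).
First divergence: there is none — every log position agrees.
Execution walk:
  tally_events([7, 11, 12, 12, 11]) -> 53  [called from split_margin, line 26]
  resolve_slot([7, 11, 12, 12, 11], 12) -> 2  [called from split_margin, line 27]
  count_flags(53, 2) -> 26  [called from split_margin, line 29]
  split_margin([7, 11, 12, 12, 11], 12) -> 26  [called from main, line 53]
  update_gauge([7, 11, 12, 12, 11], 12) -> 2  [called from sum_active, line 38]
  sum_active([7, 11, 12, 12, 11], 12) -> 24  [called from main, line 55]
  settle_round(26, 24) -> 0  [called from main, line 57]
Origin of each log line:
  1: from main, line 52
  2: from split_margin, line 25
  3: from tally_events, line 2
  4: from tally_events, line 6
  5: from resolve_slot, line 10
  6: from resolve_slot, line 15
  7: from split_margin, line 28
  8: from count_flags, line 19
  9: from main, line 54
  10: from update_gauge, line 32
  11: from sum_active, line 39
  12: from main, line 56
  13: from settle_round, line 44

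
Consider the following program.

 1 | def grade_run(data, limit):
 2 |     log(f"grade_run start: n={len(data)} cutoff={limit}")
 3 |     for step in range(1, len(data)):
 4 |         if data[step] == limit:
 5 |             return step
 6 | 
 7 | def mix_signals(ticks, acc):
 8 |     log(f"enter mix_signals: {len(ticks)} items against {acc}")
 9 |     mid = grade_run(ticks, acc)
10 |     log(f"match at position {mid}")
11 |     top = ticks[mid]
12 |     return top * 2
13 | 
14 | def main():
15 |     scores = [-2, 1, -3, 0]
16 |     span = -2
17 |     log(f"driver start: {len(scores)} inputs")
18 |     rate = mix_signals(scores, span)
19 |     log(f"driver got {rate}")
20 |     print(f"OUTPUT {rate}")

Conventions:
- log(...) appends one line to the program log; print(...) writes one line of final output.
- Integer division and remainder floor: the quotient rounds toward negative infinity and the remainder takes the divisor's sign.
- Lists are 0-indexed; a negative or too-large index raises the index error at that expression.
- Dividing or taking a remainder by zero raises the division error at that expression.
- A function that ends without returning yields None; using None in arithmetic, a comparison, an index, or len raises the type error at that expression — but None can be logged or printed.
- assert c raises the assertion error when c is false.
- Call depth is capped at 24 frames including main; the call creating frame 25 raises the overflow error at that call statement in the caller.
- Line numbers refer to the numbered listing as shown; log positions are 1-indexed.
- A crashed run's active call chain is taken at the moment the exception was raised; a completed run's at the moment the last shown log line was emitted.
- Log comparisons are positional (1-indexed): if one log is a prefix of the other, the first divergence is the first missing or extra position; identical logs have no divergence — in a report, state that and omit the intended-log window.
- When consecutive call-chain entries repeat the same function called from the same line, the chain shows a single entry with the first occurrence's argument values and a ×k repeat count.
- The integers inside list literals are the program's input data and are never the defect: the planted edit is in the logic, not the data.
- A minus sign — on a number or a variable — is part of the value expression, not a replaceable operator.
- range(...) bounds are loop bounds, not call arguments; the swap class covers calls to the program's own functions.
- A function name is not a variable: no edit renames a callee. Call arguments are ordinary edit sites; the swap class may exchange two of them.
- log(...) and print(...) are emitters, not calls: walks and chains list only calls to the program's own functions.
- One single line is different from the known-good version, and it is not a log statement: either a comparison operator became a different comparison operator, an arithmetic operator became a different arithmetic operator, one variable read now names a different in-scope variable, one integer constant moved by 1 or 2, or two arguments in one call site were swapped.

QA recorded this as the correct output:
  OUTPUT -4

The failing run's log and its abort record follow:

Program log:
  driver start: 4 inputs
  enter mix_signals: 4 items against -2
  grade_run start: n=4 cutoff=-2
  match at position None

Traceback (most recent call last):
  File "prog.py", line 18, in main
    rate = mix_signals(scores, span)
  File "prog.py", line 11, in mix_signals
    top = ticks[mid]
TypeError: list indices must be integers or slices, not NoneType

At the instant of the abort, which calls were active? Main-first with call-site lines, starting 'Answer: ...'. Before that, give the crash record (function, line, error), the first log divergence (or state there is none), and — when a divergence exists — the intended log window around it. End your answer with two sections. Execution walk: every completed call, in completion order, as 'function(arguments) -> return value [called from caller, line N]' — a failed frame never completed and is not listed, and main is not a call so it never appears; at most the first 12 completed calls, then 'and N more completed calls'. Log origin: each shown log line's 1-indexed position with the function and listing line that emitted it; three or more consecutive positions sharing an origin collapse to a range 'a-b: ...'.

Answer: main -> mix_signals (called at line 18).
Key observation: Log line 4 is where behavior first shows: 'match at position None' appears instead of 'match at position 0'.
Crash: mix_signals, line 11, TypeError.
First divergence: position 4; shown 'match at position None' vs intended 'match at position 0'.
Intended log window:
  2: enter mix_signals: 4 items against -2
  3: grade_run start: n=4 cutoff=-2
  4: match at position 0
  5: driver got -4
Execution walk:
  grade_run([-2, 1, -3, 0], -2) -> None  [called from mix_signals, line 9]
Log origins:
  1: emitted by main (line 17)
  2: emitted by mix_signals (line 8)
  3: emitted by grade_run (line 2)
  4: emitted by mix_signals (line 10)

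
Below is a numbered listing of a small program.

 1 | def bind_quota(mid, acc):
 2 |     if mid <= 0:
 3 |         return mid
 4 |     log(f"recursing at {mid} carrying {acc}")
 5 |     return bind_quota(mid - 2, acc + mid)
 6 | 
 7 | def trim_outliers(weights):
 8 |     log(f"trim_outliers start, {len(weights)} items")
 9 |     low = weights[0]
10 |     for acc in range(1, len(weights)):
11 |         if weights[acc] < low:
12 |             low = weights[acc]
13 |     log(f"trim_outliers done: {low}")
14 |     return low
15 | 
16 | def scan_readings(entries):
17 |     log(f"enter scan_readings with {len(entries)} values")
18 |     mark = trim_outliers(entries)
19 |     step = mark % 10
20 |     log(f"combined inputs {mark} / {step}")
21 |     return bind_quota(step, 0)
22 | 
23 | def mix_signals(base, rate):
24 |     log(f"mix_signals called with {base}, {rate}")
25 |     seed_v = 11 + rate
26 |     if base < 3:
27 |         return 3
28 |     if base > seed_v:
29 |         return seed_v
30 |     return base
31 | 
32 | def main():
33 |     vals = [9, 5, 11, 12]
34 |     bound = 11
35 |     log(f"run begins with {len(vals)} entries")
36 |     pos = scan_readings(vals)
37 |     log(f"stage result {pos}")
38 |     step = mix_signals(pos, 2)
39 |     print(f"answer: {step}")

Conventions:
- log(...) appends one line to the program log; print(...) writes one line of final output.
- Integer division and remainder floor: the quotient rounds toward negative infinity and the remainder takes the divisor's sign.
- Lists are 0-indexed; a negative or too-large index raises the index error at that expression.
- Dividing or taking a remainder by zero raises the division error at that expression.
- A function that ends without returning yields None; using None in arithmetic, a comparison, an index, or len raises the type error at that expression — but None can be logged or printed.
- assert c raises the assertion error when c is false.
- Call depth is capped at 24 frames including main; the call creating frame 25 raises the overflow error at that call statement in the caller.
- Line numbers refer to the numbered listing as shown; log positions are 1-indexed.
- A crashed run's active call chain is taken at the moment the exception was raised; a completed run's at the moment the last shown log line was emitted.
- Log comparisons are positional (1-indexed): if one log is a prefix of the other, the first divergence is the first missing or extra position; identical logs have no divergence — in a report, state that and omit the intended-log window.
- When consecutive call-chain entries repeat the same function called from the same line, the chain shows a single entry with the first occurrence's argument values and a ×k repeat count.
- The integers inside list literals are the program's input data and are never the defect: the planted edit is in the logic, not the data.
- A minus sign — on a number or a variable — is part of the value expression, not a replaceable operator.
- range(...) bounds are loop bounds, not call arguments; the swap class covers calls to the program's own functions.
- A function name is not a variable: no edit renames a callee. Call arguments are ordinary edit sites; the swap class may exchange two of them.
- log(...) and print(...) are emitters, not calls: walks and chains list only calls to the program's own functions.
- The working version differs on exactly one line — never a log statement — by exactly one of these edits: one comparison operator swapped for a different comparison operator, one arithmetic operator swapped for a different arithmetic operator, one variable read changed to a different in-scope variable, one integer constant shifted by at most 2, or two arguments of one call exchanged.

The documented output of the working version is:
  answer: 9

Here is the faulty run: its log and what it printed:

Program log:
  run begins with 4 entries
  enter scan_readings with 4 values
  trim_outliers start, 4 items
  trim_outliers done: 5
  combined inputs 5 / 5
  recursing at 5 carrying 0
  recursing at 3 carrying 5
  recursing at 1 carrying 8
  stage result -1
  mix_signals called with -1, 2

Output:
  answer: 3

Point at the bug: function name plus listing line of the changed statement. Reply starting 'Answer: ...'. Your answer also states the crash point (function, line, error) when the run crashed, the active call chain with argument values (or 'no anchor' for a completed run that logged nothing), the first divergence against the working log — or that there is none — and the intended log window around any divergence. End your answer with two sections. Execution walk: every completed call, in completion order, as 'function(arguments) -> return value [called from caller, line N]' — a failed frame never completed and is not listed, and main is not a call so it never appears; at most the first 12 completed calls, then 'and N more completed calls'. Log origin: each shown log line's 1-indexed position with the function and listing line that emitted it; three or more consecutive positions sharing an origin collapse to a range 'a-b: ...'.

Answer: the defect is in bind_quota at line 3.
Key fact: Position 9 is the first bad log line: 'stage result -1' should read 'stage result 9'.
Call chain: main -> mix_signals(-1, 2) (called at line 38).
First divergence: position 9 — the shown line 'stage result -1' should read 'stage result 9'.
Intended log window:
  7: recursing at 3 carrying 5
  8: recursing at 1 carrying 8
  9: stage result 9
  10: mix_signals called with 9, 2
Execution walk:
  trim_outliers([9, 5, 11, 12]) -> 5  [called from scan_readings, line 18]
  bind_quota(-1, 9) -> -1  [called from bind_quota, line 5]
  bind_quota(1, 8) -> -1  [called from bind_quota, line 5]
  bind_quota(3, 5) -> -1  [called from bind_quota, line 5]
  bind_quota(5, 0) -> -1  [called from scan_readings, line 21]
  scan_readings([9, 5, 11, 12]) -> -1  [called from main, line 36]
  mix_signals(-1, 2) -> 3  [called from main, line 38]
Log line origins:
  1: logged in main at line 35
  2: logged in scan_readings at line 17
  3: logged in trim_outliers at line 8
  4: logged in trim_outliers at line 13
  5: logged in scan_readings at line 20
  6-8: logged in bind_quota at line 4
  9: logged in main at line 37
  10: logged in mix_signals at line 24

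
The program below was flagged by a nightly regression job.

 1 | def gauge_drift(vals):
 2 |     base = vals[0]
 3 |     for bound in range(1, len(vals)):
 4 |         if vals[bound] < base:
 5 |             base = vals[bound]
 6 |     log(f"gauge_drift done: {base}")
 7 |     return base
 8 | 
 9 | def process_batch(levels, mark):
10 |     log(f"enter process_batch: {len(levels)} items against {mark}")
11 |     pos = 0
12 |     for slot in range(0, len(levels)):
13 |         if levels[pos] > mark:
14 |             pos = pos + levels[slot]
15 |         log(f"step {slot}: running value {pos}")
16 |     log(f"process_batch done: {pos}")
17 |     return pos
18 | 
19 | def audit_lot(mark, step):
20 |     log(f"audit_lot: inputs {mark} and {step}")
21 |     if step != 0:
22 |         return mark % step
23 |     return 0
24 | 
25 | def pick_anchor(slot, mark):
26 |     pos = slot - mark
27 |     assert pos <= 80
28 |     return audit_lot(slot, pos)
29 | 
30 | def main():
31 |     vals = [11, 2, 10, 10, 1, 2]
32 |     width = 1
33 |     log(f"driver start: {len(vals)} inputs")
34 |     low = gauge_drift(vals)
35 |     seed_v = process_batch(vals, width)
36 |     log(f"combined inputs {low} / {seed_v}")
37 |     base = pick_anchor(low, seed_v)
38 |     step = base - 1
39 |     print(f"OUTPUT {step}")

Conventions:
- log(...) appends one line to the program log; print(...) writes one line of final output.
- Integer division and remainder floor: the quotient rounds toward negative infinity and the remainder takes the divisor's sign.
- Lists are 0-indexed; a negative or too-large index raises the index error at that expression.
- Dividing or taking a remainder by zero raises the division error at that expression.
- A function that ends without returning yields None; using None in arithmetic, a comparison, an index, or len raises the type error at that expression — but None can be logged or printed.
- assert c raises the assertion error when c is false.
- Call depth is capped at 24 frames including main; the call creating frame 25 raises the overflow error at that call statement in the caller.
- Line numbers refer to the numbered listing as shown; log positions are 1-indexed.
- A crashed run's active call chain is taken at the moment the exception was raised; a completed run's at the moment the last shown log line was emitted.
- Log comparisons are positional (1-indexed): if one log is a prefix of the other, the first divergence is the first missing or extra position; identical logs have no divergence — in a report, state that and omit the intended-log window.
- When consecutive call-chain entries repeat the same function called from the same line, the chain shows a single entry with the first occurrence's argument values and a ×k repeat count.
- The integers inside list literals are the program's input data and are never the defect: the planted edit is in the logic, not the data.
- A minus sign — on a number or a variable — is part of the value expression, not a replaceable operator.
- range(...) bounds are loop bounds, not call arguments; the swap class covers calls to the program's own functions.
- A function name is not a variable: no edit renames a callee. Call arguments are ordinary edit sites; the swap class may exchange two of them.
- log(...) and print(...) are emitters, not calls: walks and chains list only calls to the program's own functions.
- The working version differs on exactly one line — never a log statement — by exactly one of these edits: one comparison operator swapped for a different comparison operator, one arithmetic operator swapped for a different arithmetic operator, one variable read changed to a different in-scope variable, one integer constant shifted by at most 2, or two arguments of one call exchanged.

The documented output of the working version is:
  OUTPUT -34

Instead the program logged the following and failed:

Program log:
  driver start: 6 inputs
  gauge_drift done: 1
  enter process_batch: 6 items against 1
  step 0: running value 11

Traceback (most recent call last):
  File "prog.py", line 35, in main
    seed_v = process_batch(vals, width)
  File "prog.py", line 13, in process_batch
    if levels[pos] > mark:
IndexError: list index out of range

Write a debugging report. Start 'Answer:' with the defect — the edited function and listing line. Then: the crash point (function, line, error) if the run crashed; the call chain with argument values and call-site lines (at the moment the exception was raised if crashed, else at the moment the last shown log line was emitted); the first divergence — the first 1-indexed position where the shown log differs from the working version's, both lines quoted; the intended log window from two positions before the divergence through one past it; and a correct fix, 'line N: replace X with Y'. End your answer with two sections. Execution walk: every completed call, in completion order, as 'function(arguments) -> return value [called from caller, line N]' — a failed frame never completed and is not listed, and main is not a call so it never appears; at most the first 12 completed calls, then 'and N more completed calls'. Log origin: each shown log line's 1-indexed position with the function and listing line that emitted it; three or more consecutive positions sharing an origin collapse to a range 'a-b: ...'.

Answer: the defect is in process_batch at line 13.
Core observation: Only 4 log lines were emitted before the run died; the intended continuation was 'step 1: running value 13'.
Crash: process_batch, line 13, IndexError.
Call chain: main -> process_batch([11, 2, 10, 10, 1, 2], 1) (called at line 35).
First divergence: position 5 — after 4 matching lines the faulty run goes silent; intended next line 'step 1: running value 13'.
Intended log window:
  3: enter process_batch: 6 items against 1
  4: step 0: running value 11
  5: step 1: running value 13
  6: step 2: running value 23
Execution walk:
  gauge_drift([11, 2, 10, 10, 1, 2]) -> 1  [called from main, line 34]
Log origin:
  1 — main, line 33
  2 — gauge_drift, line 6
  3 — process_batch, line 10
  4 — process_batch, line 15
A correct fix: line 13: replace `pos` with `slot`.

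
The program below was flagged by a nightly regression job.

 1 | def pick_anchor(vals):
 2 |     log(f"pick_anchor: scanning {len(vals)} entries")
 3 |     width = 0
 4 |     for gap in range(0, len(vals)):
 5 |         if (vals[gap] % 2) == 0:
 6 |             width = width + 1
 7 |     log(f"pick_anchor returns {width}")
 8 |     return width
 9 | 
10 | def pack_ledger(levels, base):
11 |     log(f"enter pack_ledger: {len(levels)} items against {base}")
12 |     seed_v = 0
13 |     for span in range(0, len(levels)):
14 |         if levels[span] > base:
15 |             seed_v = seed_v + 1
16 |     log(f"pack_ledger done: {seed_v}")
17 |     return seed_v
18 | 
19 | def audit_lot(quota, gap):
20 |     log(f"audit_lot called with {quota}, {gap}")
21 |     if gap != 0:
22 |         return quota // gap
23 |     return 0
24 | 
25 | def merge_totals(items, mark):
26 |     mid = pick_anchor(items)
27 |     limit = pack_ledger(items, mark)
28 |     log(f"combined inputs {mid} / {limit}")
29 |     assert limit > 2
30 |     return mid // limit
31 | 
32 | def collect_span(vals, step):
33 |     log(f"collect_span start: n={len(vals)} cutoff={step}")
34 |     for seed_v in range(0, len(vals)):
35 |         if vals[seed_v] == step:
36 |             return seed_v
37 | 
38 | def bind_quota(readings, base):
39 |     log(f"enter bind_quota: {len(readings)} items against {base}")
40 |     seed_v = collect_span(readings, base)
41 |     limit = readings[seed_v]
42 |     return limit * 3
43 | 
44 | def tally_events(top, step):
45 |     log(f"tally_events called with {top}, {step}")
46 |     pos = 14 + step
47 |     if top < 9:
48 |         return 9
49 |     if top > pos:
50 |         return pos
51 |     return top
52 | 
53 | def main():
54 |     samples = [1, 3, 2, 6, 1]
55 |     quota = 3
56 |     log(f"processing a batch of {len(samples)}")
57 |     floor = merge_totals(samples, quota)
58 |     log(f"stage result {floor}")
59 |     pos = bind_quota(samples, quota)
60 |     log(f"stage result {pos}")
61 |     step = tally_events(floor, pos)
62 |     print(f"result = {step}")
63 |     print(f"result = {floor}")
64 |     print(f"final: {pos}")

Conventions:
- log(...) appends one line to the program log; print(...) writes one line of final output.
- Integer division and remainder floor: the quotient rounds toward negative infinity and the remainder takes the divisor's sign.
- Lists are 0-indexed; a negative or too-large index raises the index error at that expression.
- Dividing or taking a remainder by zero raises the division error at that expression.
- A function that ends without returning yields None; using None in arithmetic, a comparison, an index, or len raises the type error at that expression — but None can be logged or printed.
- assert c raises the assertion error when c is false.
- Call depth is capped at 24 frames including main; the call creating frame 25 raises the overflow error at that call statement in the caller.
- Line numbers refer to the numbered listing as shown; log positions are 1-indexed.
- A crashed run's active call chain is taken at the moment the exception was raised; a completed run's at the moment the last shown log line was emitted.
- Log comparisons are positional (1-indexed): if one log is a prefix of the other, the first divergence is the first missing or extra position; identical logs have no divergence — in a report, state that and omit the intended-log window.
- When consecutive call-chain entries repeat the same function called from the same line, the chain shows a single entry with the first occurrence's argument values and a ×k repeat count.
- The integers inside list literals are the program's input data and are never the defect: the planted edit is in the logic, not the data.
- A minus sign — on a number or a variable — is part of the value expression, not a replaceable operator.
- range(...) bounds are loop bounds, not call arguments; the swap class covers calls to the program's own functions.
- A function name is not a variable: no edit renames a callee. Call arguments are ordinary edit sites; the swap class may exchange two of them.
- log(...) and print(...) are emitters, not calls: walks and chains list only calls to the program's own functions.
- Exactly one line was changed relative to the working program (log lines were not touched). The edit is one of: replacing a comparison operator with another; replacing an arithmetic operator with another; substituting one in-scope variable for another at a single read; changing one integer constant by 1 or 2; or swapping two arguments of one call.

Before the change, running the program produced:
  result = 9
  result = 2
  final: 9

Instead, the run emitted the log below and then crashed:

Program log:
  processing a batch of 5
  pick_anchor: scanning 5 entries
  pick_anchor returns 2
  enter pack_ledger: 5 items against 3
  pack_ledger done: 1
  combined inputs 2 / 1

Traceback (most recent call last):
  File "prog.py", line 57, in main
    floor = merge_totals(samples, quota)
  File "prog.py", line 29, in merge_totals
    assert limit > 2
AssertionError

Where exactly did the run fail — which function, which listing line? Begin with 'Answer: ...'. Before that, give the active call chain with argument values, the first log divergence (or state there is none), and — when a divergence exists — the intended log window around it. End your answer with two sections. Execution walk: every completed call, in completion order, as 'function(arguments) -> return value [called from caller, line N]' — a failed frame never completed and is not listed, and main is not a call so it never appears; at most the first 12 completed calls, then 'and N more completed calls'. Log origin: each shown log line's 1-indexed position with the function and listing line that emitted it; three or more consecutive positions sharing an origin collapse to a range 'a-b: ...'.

Answer: the error was raised in merge_totals, line 29.
The tell: The faulty run's log stops after 6 lines; the working version's next line would be 'stage result 2'.
Call chain: main -> merge_totals([1, 3, 2, 6, 1], 3) (called at line 57).
First divergence: position 7 — after 6 matching lines the faulty run goes silent; intended next line 'stage result 2'.
Intended log window:
  5: pack_ledger done: 1
  6: combined inputs 2 / 1
  7: stage result 2
  8: enter bind_quota: 5 items against 3
Execution walk:
  pick_anchor([1, 3, 2, 6, 1]) -> 2  [called from merge_totals, line 26]
  pack_ledger([1, 3, 2, 6, 1], 3) -> 1  [called from merge_totals, line 27]
Origin of each log line:
  1 — main, line 56
  2 — pick_anchor, line 2
  3 — pick_anchor, line 7
  4 — pack_ledger, line 11
  5 — pack_ledger, line 16
  6 — merge_totals, line 28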